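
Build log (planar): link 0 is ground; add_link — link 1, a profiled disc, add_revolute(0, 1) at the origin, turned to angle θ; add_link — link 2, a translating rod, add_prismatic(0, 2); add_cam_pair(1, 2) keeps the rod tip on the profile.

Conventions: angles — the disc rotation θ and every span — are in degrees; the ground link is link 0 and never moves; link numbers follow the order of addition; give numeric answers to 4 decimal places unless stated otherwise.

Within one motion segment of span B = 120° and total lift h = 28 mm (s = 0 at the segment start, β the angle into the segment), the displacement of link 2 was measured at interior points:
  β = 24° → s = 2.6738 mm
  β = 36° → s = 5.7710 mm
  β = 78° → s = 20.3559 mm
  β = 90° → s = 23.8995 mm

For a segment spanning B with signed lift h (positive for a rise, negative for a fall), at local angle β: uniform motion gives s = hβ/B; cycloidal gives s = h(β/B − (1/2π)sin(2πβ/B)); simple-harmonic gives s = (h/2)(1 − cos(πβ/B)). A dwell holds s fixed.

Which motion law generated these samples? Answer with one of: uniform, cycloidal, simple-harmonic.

candidates at β/B = r: uniform s = h·r (linear in β); cycloidal s = h·(r − sin(2πr)/(2π)); simple-harmonic s = (h/2)(1 − cos(πr))
β=24°: printed 2.6738 | uniform 5.6000, cycloidal 1.3618, simple-harmonic 2.6738
β=36°: printed 5.7710 | uniform 8.4000, cycloidal 4.1618, simple-harmonic 5.7710
β=78°: printed 20.3559 | uniform 18.2000, cycloidal 21.8053, simple-harmonic 20.3559
β=90°: printed 23.8995 | uniform 21.0000, cycloidal 25.4563, simple-harmonic 23.8995
only one law matches every sample → simple-harmonic

simple-harmonic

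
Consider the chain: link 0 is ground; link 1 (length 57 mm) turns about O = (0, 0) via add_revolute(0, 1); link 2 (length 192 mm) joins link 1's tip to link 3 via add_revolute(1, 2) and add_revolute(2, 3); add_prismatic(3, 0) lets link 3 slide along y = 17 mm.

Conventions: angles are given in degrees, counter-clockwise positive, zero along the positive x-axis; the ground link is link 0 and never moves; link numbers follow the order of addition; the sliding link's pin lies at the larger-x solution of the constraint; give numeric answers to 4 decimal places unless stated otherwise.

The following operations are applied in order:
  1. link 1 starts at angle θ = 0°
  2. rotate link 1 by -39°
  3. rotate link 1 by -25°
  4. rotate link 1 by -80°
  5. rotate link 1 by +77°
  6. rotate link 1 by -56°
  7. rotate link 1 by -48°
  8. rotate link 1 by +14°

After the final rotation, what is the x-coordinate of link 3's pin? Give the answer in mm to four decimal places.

geometry: r = 57 mm, L = 192 mm, e = 17 mm; θ starts at 0°
rotate link 1 by -39°: θ ← 0° -39° = -39°
rotate link 1 by -25°: θ ← -39° -25° = -64°
rotate link 1 by -80°: θ ← -64° -80° = -144°
rotate link 1 by +77°: θ ← -144° +77° = -67°
rotate link 1 by -56°: θ ← -67° -56° = -123°
rotate link 1 by -48°: θ ← -123° -48° = -171°
rotate link 1 by +14°: θ ← -171° +14° = -157°
crank pin P = (r cos θ, r sin θ) = (-52.468777, -22.271674)
h = r sin θ − e = -22.271674 − 17 = -39.271674
x = r cos θ + √(L² − h²) = -52.468777 + 187.940777 = 135.472000

135.4720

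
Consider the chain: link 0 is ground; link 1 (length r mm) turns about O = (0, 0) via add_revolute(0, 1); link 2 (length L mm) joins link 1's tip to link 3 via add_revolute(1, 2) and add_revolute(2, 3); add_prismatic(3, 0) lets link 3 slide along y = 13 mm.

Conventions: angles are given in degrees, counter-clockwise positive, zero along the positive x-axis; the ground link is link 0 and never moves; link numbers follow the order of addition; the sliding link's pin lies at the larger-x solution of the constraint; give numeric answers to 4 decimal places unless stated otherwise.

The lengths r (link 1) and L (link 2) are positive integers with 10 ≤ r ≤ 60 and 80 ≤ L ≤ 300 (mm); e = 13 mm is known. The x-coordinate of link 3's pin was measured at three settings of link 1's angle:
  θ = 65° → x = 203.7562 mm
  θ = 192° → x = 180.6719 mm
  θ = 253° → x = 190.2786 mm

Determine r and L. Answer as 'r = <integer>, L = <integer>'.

constraint per measurement: (x − r cos θ)² + (r sin θ − e)² = L²
subtracting the θ₁ and θ₂ equations cancels the r² and L² terms:
r = (x₁² − x₂²) / (2[(x₁cos θ₁ + e sin θ₁) − (x₂cos θ₂ + e sin θ₂)]) = 16.0000 → r = 16
L² = (x₁ − r cos θ₁)² + (r sin θ₁ − e)² = 38809.0101 → L = 197.0000 → L = 197
check at θ₃=253°: x = 190.2786 (printed 190.2786) ✓

r = 16, L = 197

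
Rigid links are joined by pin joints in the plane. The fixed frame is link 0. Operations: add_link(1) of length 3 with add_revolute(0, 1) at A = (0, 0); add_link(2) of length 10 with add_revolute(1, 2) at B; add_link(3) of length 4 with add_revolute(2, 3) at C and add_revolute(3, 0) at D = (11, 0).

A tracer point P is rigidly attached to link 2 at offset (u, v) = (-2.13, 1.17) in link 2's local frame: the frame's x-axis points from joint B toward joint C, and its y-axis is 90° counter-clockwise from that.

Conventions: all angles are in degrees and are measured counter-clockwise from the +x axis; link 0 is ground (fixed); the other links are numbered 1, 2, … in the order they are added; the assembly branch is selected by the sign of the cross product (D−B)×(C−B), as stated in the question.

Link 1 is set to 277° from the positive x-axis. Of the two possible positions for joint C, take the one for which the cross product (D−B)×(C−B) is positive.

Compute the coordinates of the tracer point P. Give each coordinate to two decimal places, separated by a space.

A=(0,0), D=(11.00,0)
B = A + 3.00·(cos277°, sin277°) = (0.3656, -2.9776)
|BD| = 11.0434
circle(B,10.00) ∩ circle(D,4.00): a=9.3249, h=3.6120
  candidates: C₊=(8.3712,3.0149) cross=39.889; C₋=(10.3190,-3.9416) cross=-39.889
  branch + wants cross > 0 → take C=(8.3712,3.0149) (cross=39.889)
ex = (C−B)/|BC| = (0.8006,0.5993); ey = (-0.5993,0.8006)
P = B + -2.13·ex + 1.17·ey = (-2.0407,-3.3174)

-2.04 -3.32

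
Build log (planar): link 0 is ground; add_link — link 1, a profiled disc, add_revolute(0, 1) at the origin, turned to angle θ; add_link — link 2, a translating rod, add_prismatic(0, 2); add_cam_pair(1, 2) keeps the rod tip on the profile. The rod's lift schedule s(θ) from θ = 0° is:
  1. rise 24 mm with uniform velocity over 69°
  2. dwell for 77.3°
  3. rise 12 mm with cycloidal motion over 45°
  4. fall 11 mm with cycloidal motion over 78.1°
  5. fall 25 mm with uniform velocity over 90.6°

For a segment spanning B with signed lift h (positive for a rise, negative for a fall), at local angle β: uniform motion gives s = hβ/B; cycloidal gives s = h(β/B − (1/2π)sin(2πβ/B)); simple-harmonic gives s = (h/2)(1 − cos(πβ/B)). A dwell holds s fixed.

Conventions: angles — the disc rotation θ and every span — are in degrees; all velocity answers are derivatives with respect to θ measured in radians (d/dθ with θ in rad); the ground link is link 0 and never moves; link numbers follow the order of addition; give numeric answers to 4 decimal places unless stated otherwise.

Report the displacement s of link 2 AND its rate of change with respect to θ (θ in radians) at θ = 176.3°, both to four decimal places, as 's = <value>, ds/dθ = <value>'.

seg 1 [0°–69°] uniform, h=24: full span → s += 24 → s = 24.0000
seg 2 [69°–146.3°] dwell: s stays 24.0000
seg 3 [146.3°–191.3°] cycloidal, h=12: θ=176.3° here. β=30, B=45. 12·(0.6667 − sin(2π·0.6667)/(2π)) = 9.6540 → s = 33.6540
velocity in seg [146.3°–191.3°] (cycloidal), θ in radians: β = 30° = 0.5236 rad, B = 45° = 0.7854 rad; ds/dθ = (h/B)(1 − cos(2πβ/B)) = (12/0.7854)(1 − cos(2π·0.6667)) = 22.918312 mm/rad

s = 33.6540, ds/dθ = 22.9183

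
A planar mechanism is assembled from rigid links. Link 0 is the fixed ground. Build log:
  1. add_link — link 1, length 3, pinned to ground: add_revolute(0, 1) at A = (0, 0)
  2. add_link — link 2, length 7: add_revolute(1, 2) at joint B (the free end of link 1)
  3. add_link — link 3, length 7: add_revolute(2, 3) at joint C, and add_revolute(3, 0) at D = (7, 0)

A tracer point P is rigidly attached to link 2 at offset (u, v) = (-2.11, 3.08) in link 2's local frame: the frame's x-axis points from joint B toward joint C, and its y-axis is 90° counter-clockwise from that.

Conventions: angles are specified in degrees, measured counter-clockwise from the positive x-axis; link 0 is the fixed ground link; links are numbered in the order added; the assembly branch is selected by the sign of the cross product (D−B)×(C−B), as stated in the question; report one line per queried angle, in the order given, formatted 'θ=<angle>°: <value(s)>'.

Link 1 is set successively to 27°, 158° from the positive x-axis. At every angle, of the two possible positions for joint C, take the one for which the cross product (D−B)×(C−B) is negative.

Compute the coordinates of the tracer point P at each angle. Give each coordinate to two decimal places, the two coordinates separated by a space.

A=(0,0), D=(7.00,0)
θ=27°: B = A + 3.00·(cos27°, sin27°) = (2.6730, 1.3620)
θ=27°: |BD| = 4.5363
θ=27°: circle(B,7.00) ∩ circle(D,7.00): a=2.2681, h=6.6224
θ=27°:   candidates: C₊=(6.8248,6.9978) cross=30.041; C₋=(2.8482,-5.6358) cross=-30.041
θ=27°:   branch - wants cross < 0 → take C=(2.8482,-5.6358) (cross=-30.041)
θ=27°: ex = (C−B)/|BC| = (0.0250,-0.9997); ey = (0.9997,0.0250)
θ=27°: P = B + -2.11·ex + 3.08·ey = (5.6992,3.5484)
θ=158°: B = A + 3.00·(cos158°, sin158°) = (-2.7816, 1.1238)
θ=158°: |BD| = 9.8459
θ=158°: circle(B,7.00) ∩ circle(D,7.00): a=4.9229, h=4.9764
θ=158°:   candidates: C₊=(2.6772,5.5058) cross=48.997; C₋=(1.5412,-4.3820) cross=-48.997
θ=158°:   branch - wants cross < 0 → take C=(1.5412,-4.3820) (cross=-48.997)
θ=158°: ex = (C−B)/|BC| = (0.6175,-0.7865); ey = (0.7865,0.6175)
θ=158°: P = B + -2.11·ex + 3.08·ey = (-1.6620,4.6854)

θ=27°: 5.70 3.55
θ=158°: -1.66 4.69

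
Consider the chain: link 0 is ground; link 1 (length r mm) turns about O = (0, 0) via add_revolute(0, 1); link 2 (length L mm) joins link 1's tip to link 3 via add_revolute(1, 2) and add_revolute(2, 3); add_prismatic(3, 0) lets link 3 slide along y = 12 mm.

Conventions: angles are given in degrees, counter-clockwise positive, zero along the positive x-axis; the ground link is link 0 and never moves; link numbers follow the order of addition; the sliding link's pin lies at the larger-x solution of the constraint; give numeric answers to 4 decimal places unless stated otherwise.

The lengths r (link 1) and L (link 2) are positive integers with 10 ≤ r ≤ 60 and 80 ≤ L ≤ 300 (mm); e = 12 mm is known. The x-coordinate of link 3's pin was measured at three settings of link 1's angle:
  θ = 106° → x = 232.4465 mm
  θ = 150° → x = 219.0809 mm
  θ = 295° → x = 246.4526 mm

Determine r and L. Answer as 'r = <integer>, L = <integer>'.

constraint per measurement: (x − r cos θ)² + (r sin θ − e)² = L²
subtracting the θ₁ and θ₂ equations cancels the r² and L² terms:
r = (x₁² − x₂²) / (2[(x₁cos θ₁ + e sin θ₁) − (x₂cos θ₂ + e sin θ₂)]) = 23.0001 → r = 23
L² = (x₁ − r cos θ₁)² + (r sin θ₁ − e)² = 57121.0221 → L = 239.0000 → L = 239
check at θ₃=295°: x = 246.4526 (printed 246.4526) ✓

r = 23, L = 239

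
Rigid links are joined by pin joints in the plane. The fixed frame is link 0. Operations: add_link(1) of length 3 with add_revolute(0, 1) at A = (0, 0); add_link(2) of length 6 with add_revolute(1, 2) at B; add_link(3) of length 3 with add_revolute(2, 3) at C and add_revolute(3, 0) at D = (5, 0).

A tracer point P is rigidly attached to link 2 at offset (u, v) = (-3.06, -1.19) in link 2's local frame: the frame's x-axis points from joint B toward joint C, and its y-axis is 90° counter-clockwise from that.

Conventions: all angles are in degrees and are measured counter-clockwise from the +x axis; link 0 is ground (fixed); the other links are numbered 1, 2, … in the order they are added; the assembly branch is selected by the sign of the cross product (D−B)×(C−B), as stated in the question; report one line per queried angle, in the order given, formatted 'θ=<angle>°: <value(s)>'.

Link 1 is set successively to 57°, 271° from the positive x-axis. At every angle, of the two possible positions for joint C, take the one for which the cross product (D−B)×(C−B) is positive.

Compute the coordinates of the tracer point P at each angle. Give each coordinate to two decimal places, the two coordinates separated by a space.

A=(0,0), D=(5.00,0)
θ=57°: B = A + 3.00·(cos57°, sin57°) = (1.6339, 2.5160)
θ=57°: |BD| = 4.2025
θ=57°: circle(B,6.00) ∩ circle(D,3.00): a=5.3136, h=2.7866
θ=57°:   candidates: C₊=(7.5584,1.5668) cross=11.711; C₋=(4.2217,-2.8973) cross=-11.711
θ=57°:   branch + wants cross > 0 → take C=(7.5584,1.5668) (cross=11.711)
θ=57°: ex = (C−B)/|BC| = (0.9874,-0.1582); ey = (0.1582,0.9874)
θ=57°: P = B + -3.06·ex + -1.19·ey = (-1.5758,1.8251)
θ=271°: B = A + 3.00·(cos271°, sin271°) = (0.0524, -2.9995)
θ=271°: |BD| = 5.7859
θ=271°: circle(B,6.00) ∩ circle(D,3.00): a=5.2262, h=2.9473
θ=271°:   candidates: C₊=(2.9934,2.2302) cross=17.053; C₋=(6.0494,-2.8105) cross=-17.053
θ=271°:   branch + wants cross > 0 → take C=(2.9934,2.2302) (cross=17.053)
θ=271°: ex = (C−B)/|BC| = (0.4902,0.8716); ey = (-0.8716,0.4902)
θ=271°: P = B + -3.06·ex + -1.19·ey = (-0.4104,-6.2500)

θ=57°: -1.58 1.83
θ=271°: -0.41 -6.25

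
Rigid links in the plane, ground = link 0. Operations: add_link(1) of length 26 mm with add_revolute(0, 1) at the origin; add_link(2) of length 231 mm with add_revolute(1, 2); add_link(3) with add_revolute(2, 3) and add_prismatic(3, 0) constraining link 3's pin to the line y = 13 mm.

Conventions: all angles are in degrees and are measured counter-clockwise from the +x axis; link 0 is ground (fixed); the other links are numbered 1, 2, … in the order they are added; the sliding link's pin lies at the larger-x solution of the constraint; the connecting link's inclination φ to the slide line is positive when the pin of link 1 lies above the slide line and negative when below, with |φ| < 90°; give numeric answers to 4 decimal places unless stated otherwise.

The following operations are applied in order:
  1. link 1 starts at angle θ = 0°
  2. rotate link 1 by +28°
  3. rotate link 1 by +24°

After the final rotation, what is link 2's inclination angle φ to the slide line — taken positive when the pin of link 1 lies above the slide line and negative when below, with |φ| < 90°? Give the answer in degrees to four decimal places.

geometry: r = 26 mm, L = 231 mm, e = 13 mm; θ starts at 0°
rotate link 1 by +28°: θ ← 0° +28° = 28°
rotate link 1 by +24°: θ ← 28° +24° = 52°
h = r sin θ − e = 20.488280 − 13 = 7.488280
sin φ = h / L = 7.488280 / 231 = 0.03241679
φ = arcsin(0.03241679) = 1.857671°

1.8577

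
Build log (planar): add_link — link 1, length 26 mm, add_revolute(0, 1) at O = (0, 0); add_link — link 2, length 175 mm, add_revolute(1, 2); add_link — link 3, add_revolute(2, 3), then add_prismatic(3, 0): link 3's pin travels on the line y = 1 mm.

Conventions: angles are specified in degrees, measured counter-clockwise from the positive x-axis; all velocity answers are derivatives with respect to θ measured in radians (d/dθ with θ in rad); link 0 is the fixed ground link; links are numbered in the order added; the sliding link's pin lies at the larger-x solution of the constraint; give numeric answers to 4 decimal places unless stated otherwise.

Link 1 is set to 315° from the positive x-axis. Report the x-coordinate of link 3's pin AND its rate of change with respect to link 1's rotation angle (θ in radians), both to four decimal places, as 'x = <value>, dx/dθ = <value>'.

geometry: r = 26 mm, L = 175 mm, e = 1 mm
crank pin P = (r cos θ, r sin θ) = (18.384776, -18.384776)
h = r sin θ − e = -18.384776 − 1 = -19.384776
x = r cos θ + √(L² − h²) = 18.384776 + 173.923059 = 192.307835
dx/dθ = −r sin θ − h·r cos θ/√(L² − h²) (θ in radians; h = -19.384776) = 20.433871

x = 192.3078, dx/dθ = 20.4339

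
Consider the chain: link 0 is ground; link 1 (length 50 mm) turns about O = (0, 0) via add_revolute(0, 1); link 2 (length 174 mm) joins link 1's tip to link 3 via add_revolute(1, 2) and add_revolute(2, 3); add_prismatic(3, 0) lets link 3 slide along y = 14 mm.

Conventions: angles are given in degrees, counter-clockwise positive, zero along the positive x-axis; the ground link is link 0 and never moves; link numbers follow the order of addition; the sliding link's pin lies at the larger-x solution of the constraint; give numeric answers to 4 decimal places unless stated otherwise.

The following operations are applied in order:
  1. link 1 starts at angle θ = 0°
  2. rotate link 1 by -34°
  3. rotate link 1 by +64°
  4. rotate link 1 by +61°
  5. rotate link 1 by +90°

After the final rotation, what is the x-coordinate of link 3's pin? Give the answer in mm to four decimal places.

geometry: r = 50 mm, L = 174 mm, e = 14 mm; θ starts at 0°
rotate link 1 by -34°: θ ← 0° -34° = -34°
rotate link 1 by +64°: θ ← -34° +64° = 30°
rotate link 1 by +61°: θ ← 30° +61° = 91°
rotate link 1 by +90°: θ ← 91° +90° = 181°
crank pin P = (r cos θ, r sin θ) = (-49.992385, -0.872620)
h = r sin θ − e = -0.872620 − 14 = -14.872620
x = r cos θ + √(L² − h²) = -49.992385 + 173.363217 = 123.370833

123.3708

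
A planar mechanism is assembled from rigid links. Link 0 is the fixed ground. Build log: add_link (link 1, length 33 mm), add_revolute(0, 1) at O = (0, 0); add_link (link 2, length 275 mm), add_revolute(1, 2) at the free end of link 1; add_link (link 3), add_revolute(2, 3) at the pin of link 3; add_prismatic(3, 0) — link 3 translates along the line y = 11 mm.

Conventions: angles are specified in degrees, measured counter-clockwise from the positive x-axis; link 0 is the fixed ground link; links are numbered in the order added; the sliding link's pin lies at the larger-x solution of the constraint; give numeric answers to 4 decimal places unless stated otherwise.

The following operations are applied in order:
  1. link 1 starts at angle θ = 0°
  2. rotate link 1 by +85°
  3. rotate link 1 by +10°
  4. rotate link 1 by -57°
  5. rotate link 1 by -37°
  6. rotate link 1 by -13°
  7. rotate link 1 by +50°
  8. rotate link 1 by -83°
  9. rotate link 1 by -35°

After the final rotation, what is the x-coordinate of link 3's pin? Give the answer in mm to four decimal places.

geometry: r = 33 mm, L = 275 mm, e = 11 mm; θ starts at 0°
rotate link 1 by +85°: θ ← 0° +85° = 85°
rotate link 1 by +10°: θ ← 85° +10° = 95°
rotate link 1 by -57°: θ ← 95° -57° = 38°
rotate link 1 by -37°: θ ← 38° -37° = 1°
rotate link 1 by -13°: θ ← 1° -13° = -12°
rotate link 1 by +50°: θ ← -12° +50° = 38°
rotate link 1 by -83°: θ ← 38° -83° = -45°
rotate link 1 by -35°: θ ← -45° -35° = -80°
crank pin P = (r cos θ, r sin θ) = (5.730390, -32.498656)
h = r sin θ − e = -32.498656 − 11 = -43.498656
x = r cos θ + √(L² − h²) = 5.730390 + 271.537966 = 277.268356

277.2684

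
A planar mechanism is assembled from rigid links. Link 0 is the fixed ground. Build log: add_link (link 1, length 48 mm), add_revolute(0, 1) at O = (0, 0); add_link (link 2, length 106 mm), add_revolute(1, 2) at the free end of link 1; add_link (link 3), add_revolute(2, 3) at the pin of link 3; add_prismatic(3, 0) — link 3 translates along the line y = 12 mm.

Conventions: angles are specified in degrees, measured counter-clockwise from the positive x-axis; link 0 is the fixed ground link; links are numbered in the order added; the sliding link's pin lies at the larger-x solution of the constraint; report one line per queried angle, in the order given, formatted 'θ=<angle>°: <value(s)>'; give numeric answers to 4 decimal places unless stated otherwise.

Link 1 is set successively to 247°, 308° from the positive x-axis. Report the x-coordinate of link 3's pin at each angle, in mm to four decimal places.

geometry: r = 48 mm, L = 106 mm, e = 12 mm
θ=247°: crank pin P = (r cos θ, r sin θ) = (-18.755094, -44.184233)
θ=247°: h = r sin θ − e = -44.184233 − 12 = -56.184233
θ=247°: x = r cos θ + √(L² − h²) = -18.755094 + 89.885104 = 71.130010
θ=308°: crank pin P = (r cos θ, r sin θ) = (29.551751, -37.824516)
θ=308°: h = r sin θ − e = -37.824516 − 12 = -49.824516
θ=308°: x = r cos θ + √(L² − h²) = 29.551751 + 93.560235 = 123.111986

θ=247°: 71.1300
θ=308°: 123.1120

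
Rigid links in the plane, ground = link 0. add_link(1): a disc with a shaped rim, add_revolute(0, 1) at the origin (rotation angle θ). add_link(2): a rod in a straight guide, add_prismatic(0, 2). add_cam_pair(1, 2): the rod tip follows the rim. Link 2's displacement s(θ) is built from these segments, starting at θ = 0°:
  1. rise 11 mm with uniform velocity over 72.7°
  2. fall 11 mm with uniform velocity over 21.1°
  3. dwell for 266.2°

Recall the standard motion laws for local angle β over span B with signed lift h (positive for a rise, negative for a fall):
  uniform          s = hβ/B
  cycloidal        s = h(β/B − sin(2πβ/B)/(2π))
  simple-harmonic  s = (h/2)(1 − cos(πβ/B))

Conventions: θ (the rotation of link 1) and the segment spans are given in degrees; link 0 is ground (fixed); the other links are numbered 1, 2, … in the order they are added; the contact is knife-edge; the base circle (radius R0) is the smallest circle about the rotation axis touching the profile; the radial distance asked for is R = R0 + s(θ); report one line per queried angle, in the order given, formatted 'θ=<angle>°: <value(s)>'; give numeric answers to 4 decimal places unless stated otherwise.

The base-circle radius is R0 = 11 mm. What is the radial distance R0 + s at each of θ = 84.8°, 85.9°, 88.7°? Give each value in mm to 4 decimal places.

segment 1 (0° to 72.7°, uniform, h = 11) is passed completely: s = 0.0000 + (11) = 11.0000
θ = 84.8° falls in segment 2 (72.7° to 93.8°, uniform, h = -11): β = 84.8 − 72.7 = 12.1°, B = 21.1°; Δs = -11·12.1/21.1 = -6.3081; s = 11.0000 − 6.3081 = 4.6919
θ = 85.9° falls in segment 2 (72.7° to 93.8°, uniform, h = -11): β = 85.9 − 72.7 = 13.2°, B = 21.1°; Δs = -11·13.2/21.1 = -6.8815; s = 11.0000 − 6.8815 = 4.1185
θ = 88.7° falls in segment 2 (72.7° to 93.8°, uniform, h = -11): β = 88.7 − 72.7 = 16°, B = 21.1°; Δs = -11·16/21.1 = -8.3412; s = 11.0000 − 8.3412 = 2.6588
θ=84.8°: R = R0 + s = 11 + 4.6919 = 15.6919
θ=85.9°: R = R0 + s = 11 + 4.1185 = 15.1185
θ=88.7°: R = R0 + s = 11 + 2.6588 = 13.6588

θ=84.8°: 15.6919
θ=85.9°: 15.1185
θ=88.7°: 13.6588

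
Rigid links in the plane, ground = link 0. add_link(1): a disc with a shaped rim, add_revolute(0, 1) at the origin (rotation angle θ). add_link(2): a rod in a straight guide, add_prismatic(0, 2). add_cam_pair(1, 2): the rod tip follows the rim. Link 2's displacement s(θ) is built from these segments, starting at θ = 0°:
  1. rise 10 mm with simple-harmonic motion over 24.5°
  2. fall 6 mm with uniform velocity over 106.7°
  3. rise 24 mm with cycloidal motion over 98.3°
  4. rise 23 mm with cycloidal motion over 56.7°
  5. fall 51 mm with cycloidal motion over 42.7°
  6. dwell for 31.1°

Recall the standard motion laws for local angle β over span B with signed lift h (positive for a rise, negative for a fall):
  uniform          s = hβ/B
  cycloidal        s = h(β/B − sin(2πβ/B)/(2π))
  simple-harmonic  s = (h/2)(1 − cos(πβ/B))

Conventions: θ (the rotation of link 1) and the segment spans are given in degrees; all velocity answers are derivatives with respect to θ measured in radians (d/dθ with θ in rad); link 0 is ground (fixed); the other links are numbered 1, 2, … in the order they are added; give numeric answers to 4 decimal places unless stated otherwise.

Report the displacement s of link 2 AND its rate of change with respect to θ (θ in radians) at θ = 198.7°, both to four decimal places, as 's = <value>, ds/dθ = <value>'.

segment 1 (0° to 24.5°, simple-harmonic, h = 10) is passed completely: s = 0.0000 + (10) = 10.0000
segment 2 (24.5° to 131.2°, uniform, h = -6) is passed completely: s = 10.0000 + (-6) = 4.0000
θ = 198.7° falls in segment 3 (131.2° to 229.5°, cycloidal, h = 24): β = 198.7 − 131.2 = 67.5°, B = 98.3°; Δs = 24·(0.6867 − sin(2π·0.6867)/(2π)) = 20.0015; s = 4.0000 + 20.0015 = 24.0015
velocity in seg [131.2°–229.5°] (cycloidal), θ in radians: β = 67.5° = 1.1781 rad, B = 98.3° = 1.7157 rad; ds/dθ = (h/B)(1 − cos(2πβ/B)) = (24/1.7157)(1 − cos(2π·0.6867)) = 19.409124 mm/rad

s = 24.0015, ds/dθ = 19.4091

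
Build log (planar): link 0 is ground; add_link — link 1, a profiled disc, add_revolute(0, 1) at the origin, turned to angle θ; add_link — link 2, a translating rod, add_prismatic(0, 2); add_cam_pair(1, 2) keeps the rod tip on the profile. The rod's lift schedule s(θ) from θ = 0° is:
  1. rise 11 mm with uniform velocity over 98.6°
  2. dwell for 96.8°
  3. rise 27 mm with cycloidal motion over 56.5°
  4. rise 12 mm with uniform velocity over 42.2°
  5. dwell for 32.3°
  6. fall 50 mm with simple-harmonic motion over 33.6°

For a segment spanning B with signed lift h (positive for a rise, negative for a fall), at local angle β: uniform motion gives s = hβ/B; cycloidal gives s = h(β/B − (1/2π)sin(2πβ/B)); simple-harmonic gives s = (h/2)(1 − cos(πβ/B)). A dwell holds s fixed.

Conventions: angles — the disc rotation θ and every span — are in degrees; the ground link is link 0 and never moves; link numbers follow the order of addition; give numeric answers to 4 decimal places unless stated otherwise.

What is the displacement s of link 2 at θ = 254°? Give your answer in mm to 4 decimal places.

seg 1 [0°–98.6°] uniform, h=11: full span → s += 11 → s = 11.0000
seg 2 [98.6°–195.4°] dwell: s stays 11.0000
seg 3 [195.4°–251.9°] cycloidal, h=27: full span → s += 27 → s = 38.0000
seg 4 [251.9°–294.1°] uniform, h=12: θ=254° here. β=2.1, B=42.2. 12·2.1/42.2 = 0.5972 → s = 38.5972

38.5972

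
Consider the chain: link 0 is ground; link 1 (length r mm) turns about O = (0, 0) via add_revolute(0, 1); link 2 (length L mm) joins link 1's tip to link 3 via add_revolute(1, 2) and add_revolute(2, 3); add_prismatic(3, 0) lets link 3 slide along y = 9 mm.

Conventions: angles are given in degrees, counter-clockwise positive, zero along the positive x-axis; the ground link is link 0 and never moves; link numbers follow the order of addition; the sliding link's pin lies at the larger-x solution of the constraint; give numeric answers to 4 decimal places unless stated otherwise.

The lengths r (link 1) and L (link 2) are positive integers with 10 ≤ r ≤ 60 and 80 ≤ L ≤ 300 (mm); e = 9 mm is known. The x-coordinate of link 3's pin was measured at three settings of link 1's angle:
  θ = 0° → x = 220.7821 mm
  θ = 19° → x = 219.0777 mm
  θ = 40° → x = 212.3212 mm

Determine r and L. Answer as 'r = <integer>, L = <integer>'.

constraint per measurement: (x − r cos θ)² + (r sin θ − e)² = L²
subtracting the θ₁ and θ₂ equations cancels the r² and L² terms:
r = (x₁² − x₂²) / (2[(x₁cos θ₁ + e sin θ₁) − (x₂cos θ₂ + e sin θ₂)]) = 35.0000 → r = 35
L² = (x₁ − r cos θ₁)² + (r sin θ₁ − e)² = 34595.9887 → L = 186.0000 → L = 186
check at θ₃=40°: x = 212.3212 (printed 212.3212) ✓

r = 35, L = 186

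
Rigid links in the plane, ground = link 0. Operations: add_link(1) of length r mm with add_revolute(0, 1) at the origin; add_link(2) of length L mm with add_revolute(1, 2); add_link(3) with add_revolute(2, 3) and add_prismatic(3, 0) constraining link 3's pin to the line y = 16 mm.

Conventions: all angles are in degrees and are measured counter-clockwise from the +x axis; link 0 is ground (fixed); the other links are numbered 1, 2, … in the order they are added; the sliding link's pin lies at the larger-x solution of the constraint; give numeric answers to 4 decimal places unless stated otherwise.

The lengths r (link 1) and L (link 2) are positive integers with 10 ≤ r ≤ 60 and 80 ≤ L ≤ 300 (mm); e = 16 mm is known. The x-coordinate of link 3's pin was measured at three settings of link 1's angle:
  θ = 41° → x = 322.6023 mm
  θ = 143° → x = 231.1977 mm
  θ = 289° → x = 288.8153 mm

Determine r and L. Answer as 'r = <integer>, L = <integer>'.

constraint per measurement: (x − r cos θ)² + (r sin θ − e)² = L²
subtracting the θ₁ and θ₂ equations cancels the r² and L² terms:
r = (x₁² − x₂²) / (2[(x₁cos θ₁ + e sin θ₁) − (x₂cos θ₂ + e sin θ₂)]) = 59.0000 → r = 59
L² = (x₁ − r cos θ₁)² + (r sin θ₁ − e)² = 77841.0210 → L = 279.0000 → L = 279
check at θ₃=289°: x = 288.8153 (printed 288.8153) ✓

r = 59, L = 279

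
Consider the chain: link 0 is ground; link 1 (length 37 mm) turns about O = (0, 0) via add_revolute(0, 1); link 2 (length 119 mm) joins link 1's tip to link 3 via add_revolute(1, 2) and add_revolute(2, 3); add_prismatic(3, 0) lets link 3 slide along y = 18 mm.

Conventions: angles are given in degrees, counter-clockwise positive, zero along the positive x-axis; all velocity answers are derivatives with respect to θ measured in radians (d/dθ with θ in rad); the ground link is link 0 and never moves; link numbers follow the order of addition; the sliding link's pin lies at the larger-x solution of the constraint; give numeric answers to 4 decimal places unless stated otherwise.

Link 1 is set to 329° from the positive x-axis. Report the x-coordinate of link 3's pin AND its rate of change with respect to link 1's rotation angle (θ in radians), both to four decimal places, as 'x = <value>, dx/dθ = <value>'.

geometry: r = 37 mm, L = 119 mm, e = 18 mm
crank pin P = (r cos θ, r sin θ) = (31.715190, -19.056409)
h = r sin θ − e = -19.056409 − 18 = -37.056409
x = r cos θ + √(L² − h²) = 31.715190 + 113.083255 = 144.798445
dx/dθ = −r sin θ − h·r cos θ/√(L² − h²) (θ in radians; h = -37.056409) = 29.449203

x = 144.7984, dx/dθ = 29.4492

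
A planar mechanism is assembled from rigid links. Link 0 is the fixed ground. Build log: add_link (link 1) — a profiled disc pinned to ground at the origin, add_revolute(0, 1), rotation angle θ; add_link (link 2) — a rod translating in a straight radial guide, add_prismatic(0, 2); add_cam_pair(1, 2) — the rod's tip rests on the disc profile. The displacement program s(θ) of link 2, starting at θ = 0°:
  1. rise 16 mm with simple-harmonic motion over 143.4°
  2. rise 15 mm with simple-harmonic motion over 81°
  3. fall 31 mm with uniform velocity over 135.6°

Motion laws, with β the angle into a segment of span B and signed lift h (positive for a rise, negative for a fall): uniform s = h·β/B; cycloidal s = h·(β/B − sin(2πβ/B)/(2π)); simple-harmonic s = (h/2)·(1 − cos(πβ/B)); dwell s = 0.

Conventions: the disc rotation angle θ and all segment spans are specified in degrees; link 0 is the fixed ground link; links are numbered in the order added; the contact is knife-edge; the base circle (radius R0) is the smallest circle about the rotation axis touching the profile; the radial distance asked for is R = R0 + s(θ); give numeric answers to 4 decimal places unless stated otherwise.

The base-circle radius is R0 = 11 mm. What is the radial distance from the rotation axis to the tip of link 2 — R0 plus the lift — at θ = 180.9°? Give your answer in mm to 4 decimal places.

seg 1 [0°–143.4°] simple-harmonic, h=16: full span → s += 16 → s = 16.0000
seg 2 [143.4°–224.4°] simple-harmonic, h=15: θ=180.9° here. β=37.5, B=81. 15/2·(1 − cos(π·0.4630)) = 6.6293 → s = 22.6293
R = R0 + s = 11 + 22.6293 = 33.6293

33.6293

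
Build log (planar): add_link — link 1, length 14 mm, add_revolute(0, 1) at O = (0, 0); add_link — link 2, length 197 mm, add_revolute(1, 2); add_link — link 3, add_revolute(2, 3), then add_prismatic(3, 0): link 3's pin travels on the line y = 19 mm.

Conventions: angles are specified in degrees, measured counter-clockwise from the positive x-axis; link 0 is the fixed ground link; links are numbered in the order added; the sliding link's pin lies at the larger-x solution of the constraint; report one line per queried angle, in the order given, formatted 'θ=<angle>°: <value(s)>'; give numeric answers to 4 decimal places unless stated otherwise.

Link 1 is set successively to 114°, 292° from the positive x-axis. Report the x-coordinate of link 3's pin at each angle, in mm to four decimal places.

geometry: r = 14 mm, L = 197 mm, e = 19 mm
θ=114°: crank pin P = (r cos θ, r sin θ) = (-5.694313, 12.789636)
θ=114°: h = r sin θ − e = 12.789636 − 19 = -6.210364
θ=114°: x = r cos θ + √(L² − h²) = -5.694313 + 196.902086 = 191.207773
θ=292°: crank pin P = (r cos θ, r sin θ) = (5.244492, -12.980574)
θ=292°: h = r sin θ − e = -12.980574 − 19 = -31.980574
θ=292°: x = r cos θ + √(L² − h²) = 5.244492 + 194.386838 = 199.631331

θ=114°: 191.2078
θ=292°: 199.6313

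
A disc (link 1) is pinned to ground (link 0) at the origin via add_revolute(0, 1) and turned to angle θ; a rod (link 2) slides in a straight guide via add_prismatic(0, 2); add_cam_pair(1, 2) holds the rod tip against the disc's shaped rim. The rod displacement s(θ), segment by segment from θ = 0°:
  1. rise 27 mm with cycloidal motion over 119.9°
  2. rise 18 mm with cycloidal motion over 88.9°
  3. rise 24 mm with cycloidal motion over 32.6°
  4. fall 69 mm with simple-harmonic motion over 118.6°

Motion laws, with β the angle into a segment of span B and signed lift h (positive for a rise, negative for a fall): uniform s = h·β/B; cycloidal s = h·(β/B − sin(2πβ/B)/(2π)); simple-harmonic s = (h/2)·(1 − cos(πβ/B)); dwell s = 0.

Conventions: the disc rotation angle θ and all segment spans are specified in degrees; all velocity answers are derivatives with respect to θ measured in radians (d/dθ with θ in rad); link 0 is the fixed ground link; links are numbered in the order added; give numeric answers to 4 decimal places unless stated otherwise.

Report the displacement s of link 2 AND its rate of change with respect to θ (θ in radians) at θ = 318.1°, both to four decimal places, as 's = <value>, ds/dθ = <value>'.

segment 1 (0° to 119.9°, cycloidal, h = 27) is passed completely: s = 0.0000 + (27) = 27.0000
segment 2 (119.9° to 208.8°, cycloidal, h = 18) is passed completely: s = 27.0000 + (18) = 45.0000
segment 3 (208.8° to 241.4°, cycloidal, h = 24) is passed completely: s = 45.0000 + (24) = 69.0000
θ = 318.1° falls in segment 4 (241.4° to 360°, simple-harmonic, h = -69): β = 318.1 − 241.4 = 76.7°, B = 118.6°; Δs = -69/2·(1 − cos(π·0.6467)) = -49.8443; s = 69.0000 − 49.8443 = 19.1557
velocity in seg [241.4°–360°] (simple-harmonic), θ in radians: β = 76.7° = 1.3387 rad, B = 118.6° = 2.0700 rad; ds/dθ = (πh/(2B)) sin(πβ/B) = (π·(-69)/(2·2.0700)) sin(π·0.6467) = -46.896964 mm/rad

s = 19.1557, ds/dθ = -46.8970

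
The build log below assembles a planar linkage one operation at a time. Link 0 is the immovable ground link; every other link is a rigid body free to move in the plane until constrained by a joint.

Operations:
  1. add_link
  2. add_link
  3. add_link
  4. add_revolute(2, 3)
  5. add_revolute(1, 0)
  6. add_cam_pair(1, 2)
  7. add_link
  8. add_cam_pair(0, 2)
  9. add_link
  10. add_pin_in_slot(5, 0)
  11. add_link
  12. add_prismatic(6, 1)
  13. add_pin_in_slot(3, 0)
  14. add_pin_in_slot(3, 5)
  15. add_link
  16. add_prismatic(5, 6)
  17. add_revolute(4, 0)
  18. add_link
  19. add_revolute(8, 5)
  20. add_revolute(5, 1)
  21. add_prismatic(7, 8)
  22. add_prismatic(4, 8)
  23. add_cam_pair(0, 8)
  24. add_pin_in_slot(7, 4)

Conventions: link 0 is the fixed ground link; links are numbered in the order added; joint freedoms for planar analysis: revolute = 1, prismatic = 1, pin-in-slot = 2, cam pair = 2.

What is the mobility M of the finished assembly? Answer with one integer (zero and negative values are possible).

L=1 J1=0 J2=0
add link → L=2 J1=0 J2=0
add link → L=3 J1=0 J2=0
add link → L=4 J1=0 J2=0
R@2,3 dof=1 J1 → L=4 J1=1 J2=0
R@1,0 dof=1 J1 → L=4 J1=2 J2=0
C@1,2 dof=2 J2 → L=4 J1=2 J2=1
add link → L=5 J1=2 J2=1
C@0,2 dof=2 J2 → L=5 J1=2 J2=2
add link → L=6 J1=2 J2=2
PS@5,0 dof=2 J2 → L=6 J1=2 J2=3
add link → L=7 J1=2 J2=3
P@6,1 dof=1 J1 → L=7 J1=3 J2=3
PS@3,0 dof=2 J2 → L=7 J1=3 J2=4
PS@3,5 dof=2 J2 → L=7 J1=3 J2=5
add link → L=8 J1=3 J2=5
P@5,6 dof=1 J1 → L=8 J1=4 J2=5
R@4,0 dof=1 J1 → L=8 J1=5 J2=5
add link → L=9 J1=5 J2=5
R@8,5 dof=1 J1 → L=9 J1=6 J2=5
R@5,1 dof=1 J1 → L=9 J1=7 J2=5
P@7,8 dof=1 J1 → L=9 J1=8 J2=5
P@4,8 dof=1 J1 → L=9 J1=9 J2=5
C@0,8 dof=2 J2 → L=9 J1=9 J2=6
PS@7,4 dof=2 J2 → L=9 J1=9 J2=7
M=3(L−1)−2J1−J2=3·8−2·9−7=-1

M = -1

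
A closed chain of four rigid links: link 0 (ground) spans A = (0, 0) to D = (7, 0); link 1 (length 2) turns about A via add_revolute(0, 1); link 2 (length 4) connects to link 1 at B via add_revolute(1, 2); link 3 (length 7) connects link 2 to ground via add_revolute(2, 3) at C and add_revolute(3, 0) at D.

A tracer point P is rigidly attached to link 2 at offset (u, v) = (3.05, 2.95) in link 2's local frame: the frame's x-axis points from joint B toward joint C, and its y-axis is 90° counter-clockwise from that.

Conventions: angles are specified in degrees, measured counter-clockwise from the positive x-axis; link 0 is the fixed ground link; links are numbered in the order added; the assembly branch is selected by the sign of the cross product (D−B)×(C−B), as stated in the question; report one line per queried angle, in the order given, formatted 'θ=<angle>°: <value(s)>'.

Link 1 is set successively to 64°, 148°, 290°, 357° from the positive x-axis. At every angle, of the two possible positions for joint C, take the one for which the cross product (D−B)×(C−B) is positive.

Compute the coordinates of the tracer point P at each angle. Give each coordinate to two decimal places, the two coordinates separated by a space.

A=(0,0), D=(7.00,0)
θ=64°: B = A + 2.00·(cos64°, sin64°) = (0.8767, 1.7976)
θ=64°: |BD| = 6.3817
θ=64°: circle(B,4.00) ∩ circle(D,7.00): a=0.6053, h=3.9539
θ=64°:   candidates: C₊=(2.5713,5.4209) cross=25.233; C₋=(0.3438,-2.1667) cross=-25.233
θ=64°:   branch + wants cross > 0 → take C=(2.5713,5.4209) (cross=25.233)
θ=64°: ex = (C−B)/|BC| = (0.4236,0.9058); ey = (-0.9058,0.4236)
θ=64°: P = B + 3.05·ex + 2.95·ey = (-0.5034,5.8101)
θ=148°: B = A + 2.00·(cos148°, sin148°) = (-1.6961, 1.0598)
θ=148°: |BD| = 8.7604
θ=148°: circle(B,4.00) ∩ circle(D,7.00): a=2.4968, h=3.1251
θ=148°:   candidates: C₊=(1.1604,3.8599) cross=27.377; C₋=(0.4042,-2.3444) cross=-27.377
θ=148°:   branch + wants cross > 0 → take C=(1.1604,3.8599) (cross=27.377)
θ=148°: ex = (C−B)/|BC| = (0.7141,0.7000); ey = (-0.7000,0.7141)
θ=148°: P = B + 3.05·ex + 2.95·ey = (-1.5831,5.3016)
θ=290°: B = A + 2.00·(cos290°, sin290°) = (0.6840, -1.8794)
θ=290°: |BD| = 6.5896
θ=290°: circle(B,4.00) ∩ circle(D,7.00): a=0.7909, h=3.9210
θ=290°:   candidates: C₊=(0.3238,2.1044) cross=25.838; C₋=(2.5604,-5.4120) cross=-25.838
θ=290°:   branch + wants cross > 0 → take C=(0.3238,2.1044) (cross=25.838)
θ=290°: ex = (C−B)/|BC| = (-0.0901,0.9959); ey = (-0.9959,-0.0901)
θ=290°: P = B + 3.05·ex + 2.95·ey = (-2.5287,0.8925)
θ=357°: B = A + 2.00·(cos357°, sin357°) = (1.9973, -0.1047)
θ=357°: |BD| = 5.0038
θ=357°: circle(B,4.00) ∩ circle(D,7.00): a=-0.7956, h=3.9201
θ=357°:   candidates: C₊=(1.1199,3.7979) cross=19.615; C₋=(1.2839,-4.0405) cross=-19.615
θ=357°:   branch + wants cross > 0 → take C=(1.1199,3.7979) (cross=19.615)
θ=357°: ex = (C−B)/|BC| = (-0.2193,0.9756); ey = (-0.9756,-0.2193)
θ=357°: P = B + 3.05·ex + 2.95·ey = (-1.5499,2.2240)

θ=64°: -0.50 5.81
θ=148°: -1.58 5.30
θ=290°: -2.53 0.89
θ=357°: -1.55 2.22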